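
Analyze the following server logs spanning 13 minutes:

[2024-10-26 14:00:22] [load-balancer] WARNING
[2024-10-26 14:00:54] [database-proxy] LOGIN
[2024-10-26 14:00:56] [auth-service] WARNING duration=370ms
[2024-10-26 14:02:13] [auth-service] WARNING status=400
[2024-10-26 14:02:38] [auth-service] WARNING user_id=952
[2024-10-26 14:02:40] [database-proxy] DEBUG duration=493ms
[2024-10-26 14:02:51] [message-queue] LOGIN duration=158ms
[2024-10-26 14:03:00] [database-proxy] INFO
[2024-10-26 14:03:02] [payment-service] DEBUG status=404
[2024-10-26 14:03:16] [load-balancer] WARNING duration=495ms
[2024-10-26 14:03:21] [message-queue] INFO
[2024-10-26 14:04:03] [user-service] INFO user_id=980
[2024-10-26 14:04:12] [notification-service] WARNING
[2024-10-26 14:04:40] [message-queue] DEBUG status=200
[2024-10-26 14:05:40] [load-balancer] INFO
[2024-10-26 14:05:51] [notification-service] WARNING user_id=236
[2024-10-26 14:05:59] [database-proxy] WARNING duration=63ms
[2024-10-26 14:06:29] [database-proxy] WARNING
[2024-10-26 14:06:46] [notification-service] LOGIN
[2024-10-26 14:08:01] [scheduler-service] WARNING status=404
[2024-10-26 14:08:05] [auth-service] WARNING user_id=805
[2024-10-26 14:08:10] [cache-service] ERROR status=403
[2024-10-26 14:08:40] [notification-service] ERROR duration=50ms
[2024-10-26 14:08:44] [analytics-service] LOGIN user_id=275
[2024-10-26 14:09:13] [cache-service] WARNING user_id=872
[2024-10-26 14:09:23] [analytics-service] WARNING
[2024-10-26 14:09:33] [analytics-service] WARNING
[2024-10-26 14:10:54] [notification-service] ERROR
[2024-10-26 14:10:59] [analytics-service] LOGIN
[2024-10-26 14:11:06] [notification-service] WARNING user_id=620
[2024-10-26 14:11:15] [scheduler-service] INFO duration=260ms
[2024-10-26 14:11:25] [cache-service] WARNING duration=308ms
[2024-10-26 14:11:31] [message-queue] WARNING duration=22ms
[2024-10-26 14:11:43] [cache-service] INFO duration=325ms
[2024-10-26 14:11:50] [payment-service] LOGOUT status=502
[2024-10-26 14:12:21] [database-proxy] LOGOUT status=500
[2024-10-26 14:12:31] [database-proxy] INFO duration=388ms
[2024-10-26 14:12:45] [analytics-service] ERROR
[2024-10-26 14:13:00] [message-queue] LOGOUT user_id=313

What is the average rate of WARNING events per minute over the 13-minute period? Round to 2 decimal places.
1.31

To calculate the rate:

1. Count total WARNING events: 17
2. Total time period: 13 minutes
3. Rate = 17 / 13 = 1.31 events per minute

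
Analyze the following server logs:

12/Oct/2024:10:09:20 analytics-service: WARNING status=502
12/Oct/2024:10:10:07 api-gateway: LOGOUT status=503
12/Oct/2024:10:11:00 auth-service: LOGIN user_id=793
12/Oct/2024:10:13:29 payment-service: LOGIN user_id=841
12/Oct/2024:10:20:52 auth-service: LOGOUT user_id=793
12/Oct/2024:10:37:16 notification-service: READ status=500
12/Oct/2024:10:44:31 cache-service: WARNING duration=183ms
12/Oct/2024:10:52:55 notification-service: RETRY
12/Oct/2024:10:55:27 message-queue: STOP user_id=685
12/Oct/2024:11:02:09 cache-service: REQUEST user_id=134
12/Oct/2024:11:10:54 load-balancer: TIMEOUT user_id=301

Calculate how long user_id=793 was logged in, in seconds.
592

To calculate session duration:

1. Find LOGIN event for user_id=793: 12/Oct/2024:10:11:00
2. Find LOGOUT event for user_id=793: 12/Oct/2024:10:20:52
3. Session duration: 12/Oct/2024:10:20:52 - 12/Oct/2024:10:11:00 = 592 seconds (9 minutes)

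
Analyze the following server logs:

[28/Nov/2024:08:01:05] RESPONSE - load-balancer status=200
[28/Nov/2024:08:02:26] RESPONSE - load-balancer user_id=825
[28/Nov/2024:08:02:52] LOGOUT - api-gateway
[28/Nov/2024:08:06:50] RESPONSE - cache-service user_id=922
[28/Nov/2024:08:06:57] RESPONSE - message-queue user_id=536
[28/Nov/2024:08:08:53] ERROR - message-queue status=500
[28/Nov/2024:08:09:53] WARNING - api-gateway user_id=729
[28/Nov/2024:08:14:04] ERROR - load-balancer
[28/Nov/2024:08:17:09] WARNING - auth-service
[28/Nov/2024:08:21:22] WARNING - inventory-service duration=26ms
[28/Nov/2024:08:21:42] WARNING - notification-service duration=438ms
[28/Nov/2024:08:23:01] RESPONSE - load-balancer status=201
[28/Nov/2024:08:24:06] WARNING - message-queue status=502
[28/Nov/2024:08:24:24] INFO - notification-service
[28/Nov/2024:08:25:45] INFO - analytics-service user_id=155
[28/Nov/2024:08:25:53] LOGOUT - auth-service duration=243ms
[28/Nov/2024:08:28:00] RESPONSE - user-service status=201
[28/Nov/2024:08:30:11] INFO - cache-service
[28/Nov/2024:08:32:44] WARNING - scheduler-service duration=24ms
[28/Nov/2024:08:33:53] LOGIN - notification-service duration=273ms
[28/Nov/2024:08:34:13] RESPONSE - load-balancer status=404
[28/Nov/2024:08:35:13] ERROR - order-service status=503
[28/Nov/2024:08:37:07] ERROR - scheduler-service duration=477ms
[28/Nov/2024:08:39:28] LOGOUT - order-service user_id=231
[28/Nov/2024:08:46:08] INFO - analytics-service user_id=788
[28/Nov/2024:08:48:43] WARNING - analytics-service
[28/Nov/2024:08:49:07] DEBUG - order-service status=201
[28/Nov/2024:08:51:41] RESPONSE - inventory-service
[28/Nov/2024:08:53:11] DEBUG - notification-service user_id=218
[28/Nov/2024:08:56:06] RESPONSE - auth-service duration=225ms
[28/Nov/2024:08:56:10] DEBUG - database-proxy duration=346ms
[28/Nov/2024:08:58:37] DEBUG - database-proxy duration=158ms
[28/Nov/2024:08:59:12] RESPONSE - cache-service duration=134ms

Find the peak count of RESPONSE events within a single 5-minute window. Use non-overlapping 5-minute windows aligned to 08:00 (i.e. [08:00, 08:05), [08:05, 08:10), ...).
2

To find the burst window:

1. Divide the log period into non-overlapping 5-minute windows starting at 08:00
2. Count RESPONSE events in each window
3. Find the window with maximum count
4. Maximum events in a window: 2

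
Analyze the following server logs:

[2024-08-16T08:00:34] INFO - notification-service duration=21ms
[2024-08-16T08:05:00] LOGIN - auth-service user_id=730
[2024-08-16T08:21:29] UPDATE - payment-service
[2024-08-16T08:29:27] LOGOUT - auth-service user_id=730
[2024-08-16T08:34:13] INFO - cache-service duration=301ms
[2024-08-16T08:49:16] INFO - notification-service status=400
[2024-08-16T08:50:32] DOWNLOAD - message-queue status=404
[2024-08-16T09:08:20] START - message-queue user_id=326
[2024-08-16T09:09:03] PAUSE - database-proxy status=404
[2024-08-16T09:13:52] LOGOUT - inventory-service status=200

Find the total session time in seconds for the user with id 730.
1467

To calculate session duration:

1. Find LOGIN event for user_id=730: 2024-08-16T08:05:00
2. Find LOGOUT event for user_id=730: 2024-08-16T08:29:27
3. Session duration: 2024-08-16T08:29:27 - 2024-08-16T08:05:00 = 1467 seconds (24 minutes)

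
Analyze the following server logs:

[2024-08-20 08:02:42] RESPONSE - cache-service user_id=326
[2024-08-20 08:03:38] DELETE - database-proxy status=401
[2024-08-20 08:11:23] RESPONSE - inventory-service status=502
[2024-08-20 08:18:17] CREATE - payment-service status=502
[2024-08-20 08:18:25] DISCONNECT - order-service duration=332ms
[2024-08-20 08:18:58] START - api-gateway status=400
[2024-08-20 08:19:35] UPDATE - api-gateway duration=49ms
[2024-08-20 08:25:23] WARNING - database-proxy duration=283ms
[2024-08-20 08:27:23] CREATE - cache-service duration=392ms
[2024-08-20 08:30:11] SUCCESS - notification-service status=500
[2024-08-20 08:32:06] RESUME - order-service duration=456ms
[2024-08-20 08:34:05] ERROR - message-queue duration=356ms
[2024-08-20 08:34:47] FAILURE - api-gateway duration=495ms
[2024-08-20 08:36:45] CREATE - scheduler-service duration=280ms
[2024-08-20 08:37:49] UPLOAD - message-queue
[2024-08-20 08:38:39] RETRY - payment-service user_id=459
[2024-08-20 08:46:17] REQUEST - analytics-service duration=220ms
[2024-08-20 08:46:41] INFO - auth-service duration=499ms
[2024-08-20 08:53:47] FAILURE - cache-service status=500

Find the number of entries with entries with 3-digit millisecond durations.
9

To find matching entries:

1. Pattern to match: entries with 3-digit millisecond durations
2. Scan each log entry for the pattern
3. Count matches: 9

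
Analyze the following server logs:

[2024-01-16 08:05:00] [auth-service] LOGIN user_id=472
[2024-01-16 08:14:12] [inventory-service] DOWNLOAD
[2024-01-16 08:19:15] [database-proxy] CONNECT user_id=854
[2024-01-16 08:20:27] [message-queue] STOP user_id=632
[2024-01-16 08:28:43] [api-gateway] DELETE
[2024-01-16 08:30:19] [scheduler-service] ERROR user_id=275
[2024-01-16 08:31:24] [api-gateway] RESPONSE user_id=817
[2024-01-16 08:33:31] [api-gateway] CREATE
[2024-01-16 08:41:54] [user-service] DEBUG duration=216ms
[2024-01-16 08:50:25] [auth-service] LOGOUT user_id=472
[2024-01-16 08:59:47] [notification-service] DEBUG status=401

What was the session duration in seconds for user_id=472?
2725

To calculate session duration:

1. Find LOGIN event for user_id=472: 2024-01-16 08:05:00
2. Find LOGOUT event for user_id=472: 2024-01-16 08:50:25
3. Session duration: 2024-01-16 08:50:25 - 2024-01-16 08:05:00 = 2725 seconds (45 minutes)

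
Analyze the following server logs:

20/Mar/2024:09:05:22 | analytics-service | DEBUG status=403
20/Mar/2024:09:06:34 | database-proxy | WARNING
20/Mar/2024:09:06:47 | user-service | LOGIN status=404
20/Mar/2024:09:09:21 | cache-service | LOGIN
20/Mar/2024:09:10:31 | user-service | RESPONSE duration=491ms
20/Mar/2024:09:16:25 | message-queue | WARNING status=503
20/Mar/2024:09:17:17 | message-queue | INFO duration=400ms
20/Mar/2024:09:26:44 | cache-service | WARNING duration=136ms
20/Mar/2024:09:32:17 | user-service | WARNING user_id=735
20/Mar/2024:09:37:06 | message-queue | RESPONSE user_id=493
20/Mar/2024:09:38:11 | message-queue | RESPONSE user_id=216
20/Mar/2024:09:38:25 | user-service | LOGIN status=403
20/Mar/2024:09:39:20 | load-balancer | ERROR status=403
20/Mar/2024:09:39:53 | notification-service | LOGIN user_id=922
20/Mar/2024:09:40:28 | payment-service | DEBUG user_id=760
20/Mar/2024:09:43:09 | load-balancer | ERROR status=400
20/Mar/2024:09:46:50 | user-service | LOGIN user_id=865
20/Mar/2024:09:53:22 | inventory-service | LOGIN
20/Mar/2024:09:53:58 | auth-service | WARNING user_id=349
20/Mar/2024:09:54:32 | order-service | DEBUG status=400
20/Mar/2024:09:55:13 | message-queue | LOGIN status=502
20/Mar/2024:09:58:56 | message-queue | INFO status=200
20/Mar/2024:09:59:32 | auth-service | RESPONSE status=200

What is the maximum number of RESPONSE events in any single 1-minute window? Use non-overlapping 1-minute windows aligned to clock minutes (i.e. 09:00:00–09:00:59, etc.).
1

To find the burst window:

1. Divide the log period into non-overlapping 1-minute windows starting at 09:00
2. Count RESPONSE events in each window
3. Find the window with maximum count
4. Maximum events in a window: 1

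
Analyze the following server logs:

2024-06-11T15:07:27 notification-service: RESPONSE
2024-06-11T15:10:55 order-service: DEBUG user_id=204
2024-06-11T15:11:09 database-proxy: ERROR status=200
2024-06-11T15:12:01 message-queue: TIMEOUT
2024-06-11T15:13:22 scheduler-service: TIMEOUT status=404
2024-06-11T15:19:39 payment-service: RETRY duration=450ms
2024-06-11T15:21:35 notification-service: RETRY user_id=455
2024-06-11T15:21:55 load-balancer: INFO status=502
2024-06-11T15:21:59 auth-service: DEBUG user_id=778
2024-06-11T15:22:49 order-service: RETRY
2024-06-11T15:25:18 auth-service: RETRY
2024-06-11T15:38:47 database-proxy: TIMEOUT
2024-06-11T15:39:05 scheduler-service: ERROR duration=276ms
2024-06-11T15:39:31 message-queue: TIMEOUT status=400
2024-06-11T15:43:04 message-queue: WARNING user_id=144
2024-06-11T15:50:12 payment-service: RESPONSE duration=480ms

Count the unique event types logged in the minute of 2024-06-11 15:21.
3

To count unique event types:

1. Filter events in the minute starting at 2024-06-11 15:21
2. Extract event types from matching entries
3. Count unique types: 3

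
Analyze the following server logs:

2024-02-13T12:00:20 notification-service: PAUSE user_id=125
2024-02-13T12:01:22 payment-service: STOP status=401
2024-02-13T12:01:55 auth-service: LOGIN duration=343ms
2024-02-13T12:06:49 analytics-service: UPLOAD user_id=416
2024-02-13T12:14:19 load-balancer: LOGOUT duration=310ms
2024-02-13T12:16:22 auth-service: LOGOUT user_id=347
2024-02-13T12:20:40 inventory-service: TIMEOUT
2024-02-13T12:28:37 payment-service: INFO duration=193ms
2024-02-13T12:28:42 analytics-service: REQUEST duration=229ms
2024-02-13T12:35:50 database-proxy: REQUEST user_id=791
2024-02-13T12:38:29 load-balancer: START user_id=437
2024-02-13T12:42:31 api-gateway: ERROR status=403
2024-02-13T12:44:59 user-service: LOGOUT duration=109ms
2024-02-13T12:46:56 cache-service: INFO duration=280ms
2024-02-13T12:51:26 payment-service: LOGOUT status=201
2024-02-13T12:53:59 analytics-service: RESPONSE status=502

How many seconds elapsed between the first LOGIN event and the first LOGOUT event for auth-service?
867

To find the time between events:

1. Locate the first LOGIN event for auth-service: 2024-02-13T12:01:55
2. Locate the first LOGOUT event for auth-service: 2024-02-13T12:16:22
3. Calculate the difference: 2024-02-13T12:16:22 - 2024-02-13T12:01:55 = 867 seconds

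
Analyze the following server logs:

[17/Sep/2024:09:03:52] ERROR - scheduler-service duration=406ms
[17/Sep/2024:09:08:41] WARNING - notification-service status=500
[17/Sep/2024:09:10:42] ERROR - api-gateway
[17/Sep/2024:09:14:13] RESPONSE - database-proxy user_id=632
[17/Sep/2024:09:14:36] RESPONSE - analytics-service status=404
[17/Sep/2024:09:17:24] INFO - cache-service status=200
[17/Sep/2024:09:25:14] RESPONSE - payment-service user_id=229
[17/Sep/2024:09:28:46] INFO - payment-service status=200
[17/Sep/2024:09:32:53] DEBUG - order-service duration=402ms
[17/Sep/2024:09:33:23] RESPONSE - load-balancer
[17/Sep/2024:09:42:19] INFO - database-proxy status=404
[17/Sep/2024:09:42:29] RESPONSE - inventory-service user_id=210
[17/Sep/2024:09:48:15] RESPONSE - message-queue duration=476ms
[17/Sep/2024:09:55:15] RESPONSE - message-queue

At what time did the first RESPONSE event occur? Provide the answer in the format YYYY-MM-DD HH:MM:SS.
2024-09-17 09:14:13

To find the first event:

1. Filter for all RESPONSE events
2. Sort by timestamp
3. Select the first one
4. Timestamp: 2024-09-17 09:14:13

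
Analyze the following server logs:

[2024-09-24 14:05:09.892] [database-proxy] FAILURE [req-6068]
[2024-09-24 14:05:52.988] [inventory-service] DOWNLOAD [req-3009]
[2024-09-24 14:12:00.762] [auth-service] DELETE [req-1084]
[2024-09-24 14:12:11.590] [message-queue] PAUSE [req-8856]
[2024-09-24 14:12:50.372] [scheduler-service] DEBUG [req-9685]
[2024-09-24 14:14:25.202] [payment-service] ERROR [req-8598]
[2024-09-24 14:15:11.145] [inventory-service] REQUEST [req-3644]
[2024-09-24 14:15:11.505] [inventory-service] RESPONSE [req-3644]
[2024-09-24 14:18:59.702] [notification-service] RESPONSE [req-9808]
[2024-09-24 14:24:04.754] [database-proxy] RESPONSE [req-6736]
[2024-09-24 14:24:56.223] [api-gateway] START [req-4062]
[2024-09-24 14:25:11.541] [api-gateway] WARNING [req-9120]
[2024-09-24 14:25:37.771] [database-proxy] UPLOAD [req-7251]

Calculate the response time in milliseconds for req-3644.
360

To calculate latency:

1. Find REQUEST with id req-3644: 2024-09-24 14:15:11.145
2. Find RESPONSE with id req-3644: 2024-09-24 14:15:11.505
3. Latency: 2024-09-24 14:15:11.505 - 2024-09-24 14:15:11.145 = 360ms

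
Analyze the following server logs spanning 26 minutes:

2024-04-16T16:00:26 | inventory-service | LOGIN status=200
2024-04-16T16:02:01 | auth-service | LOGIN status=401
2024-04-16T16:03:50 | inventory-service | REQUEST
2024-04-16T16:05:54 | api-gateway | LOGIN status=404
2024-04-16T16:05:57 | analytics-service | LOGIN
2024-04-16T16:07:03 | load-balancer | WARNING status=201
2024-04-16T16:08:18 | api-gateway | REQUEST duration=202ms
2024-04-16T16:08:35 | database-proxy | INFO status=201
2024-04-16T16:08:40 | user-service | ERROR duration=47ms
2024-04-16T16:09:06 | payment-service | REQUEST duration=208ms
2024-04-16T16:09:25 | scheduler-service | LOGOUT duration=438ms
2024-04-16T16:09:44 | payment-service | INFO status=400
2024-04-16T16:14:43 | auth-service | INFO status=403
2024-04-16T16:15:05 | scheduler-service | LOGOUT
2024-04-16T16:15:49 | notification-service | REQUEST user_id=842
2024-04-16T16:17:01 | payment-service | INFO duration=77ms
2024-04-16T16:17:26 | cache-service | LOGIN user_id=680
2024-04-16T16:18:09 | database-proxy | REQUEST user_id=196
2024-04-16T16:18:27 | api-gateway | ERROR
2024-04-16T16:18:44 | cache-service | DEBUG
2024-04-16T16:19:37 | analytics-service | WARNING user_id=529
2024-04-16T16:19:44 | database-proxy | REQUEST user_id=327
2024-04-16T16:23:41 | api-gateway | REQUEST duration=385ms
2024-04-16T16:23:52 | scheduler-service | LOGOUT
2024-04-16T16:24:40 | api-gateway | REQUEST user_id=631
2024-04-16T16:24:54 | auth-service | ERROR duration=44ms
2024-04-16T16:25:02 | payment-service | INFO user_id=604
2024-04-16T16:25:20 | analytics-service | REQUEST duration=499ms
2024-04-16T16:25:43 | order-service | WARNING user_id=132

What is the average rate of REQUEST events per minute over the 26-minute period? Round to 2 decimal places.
0.35

To calculate the rate:

1. Count total REQUEST events: 9
2. Total time period: 26 minutes
3. Rate = 9 / 26 = 0.35 events per minute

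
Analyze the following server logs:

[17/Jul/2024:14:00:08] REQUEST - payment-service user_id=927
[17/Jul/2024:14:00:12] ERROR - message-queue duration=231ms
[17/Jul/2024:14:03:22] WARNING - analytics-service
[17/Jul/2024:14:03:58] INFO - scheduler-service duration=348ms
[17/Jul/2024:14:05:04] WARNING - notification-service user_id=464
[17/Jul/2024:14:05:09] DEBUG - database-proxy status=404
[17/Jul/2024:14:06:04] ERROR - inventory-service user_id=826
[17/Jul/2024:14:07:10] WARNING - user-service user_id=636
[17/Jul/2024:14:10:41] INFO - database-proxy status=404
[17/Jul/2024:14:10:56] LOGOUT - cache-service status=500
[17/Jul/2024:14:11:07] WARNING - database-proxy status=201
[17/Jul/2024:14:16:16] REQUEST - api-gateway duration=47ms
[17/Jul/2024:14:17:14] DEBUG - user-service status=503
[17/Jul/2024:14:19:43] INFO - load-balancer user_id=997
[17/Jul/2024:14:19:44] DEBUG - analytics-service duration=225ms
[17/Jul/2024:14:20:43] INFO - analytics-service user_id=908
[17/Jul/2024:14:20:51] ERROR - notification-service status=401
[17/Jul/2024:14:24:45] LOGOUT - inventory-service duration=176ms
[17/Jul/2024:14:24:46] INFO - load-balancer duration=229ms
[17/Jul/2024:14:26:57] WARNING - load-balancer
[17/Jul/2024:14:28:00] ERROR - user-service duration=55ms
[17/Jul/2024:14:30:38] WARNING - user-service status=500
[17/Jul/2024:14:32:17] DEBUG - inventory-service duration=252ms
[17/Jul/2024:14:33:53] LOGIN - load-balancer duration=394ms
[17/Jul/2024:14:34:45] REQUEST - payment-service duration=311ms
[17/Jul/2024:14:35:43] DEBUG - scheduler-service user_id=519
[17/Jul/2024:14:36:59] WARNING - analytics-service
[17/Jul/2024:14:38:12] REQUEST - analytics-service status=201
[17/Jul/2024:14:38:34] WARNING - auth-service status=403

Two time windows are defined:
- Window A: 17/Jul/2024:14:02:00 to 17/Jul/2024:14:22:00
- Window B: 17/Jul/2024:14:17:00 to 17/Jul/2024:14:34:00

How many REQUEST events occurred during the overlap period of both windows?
0

To find overlap events:

1. Window A: 17/Jul/2024:14:02:00 to 17/Jul/2024:14:22:00
2. Window B: 17/Jul/2024:14:17:00 to 17/Jul/2024:14:34:00
3. Overlap period: 17/Jul/2024:14:17:00 to 17/Jul/2024:14:22:00
4. Count REQUEST events in overlap: 0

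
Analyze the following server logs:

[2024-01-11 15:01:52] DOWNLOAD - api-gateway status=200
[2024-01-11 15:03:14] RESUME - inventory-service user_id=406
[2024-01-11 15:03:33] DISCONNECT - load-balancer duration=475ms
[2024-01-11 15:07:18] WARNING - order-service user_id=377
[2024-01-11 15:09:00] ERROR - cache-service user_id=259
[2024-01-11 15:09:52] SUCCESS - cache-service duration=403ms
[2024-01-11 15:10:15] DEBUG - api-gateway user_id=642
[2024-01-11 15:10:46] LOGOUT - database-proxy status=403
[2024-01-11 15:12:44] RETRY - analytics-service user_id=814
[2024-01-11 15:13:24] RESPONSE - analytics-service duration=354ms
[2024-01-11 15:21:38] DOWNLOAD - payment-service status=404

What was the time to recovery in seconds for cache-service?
52

To calculate recovery time:

1. Find ERROR event for cache-service: 2024-01-11 15:09:00
2. Find next SUCCESS event for cache-service: 2024-01-11 15:09:52
3. Recovery time: 2024-01-11 15:09:52 - 2024-01-11 15:09:00 = 52 seconds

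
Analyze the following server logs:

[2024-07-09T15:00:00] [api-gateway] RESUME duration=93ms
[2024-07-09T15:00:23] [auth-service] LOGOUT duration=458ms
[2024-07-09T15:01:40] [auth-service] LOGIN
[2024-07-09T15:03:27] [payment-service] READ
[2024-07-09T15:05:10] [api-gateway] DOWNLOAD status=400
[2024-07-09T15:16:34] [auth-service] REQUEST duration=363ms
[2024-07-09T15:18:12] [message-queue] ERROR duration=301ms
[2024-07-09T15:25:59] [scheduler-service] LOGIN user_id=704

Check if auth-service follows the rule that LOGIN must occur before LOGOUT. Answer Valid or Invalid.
Invalid

To validate ordering:

1. Required order: LOGIN → LOGOUT
2. Rule: LOGIN must occur before LOGOUT
3. Check actual order of events for auth-service
4. Result: Invalid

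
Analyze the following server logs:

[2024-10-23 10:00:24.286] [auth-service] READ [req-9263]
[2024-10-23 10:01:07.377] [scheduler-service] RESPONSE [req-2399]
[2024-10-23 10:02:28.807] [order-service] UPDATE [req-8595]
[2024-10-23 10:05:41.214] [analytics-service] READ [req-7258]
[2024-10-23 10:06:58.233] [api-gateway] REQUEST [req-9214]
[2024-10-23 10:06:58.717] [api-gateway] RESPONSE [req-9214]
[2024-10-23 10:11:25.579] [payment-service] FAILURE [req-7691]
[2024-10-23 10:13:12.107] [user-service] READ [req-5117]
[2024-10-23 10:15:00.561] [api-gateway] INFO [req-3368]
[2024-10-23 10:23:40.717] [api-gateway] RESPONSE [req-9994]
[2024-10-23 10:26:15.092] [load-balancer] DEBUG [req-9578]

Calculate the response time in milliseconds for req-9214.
484

To calculate latency:

1. Find REQUEST with id req-9214: 2024-10-23 10:06:58.233
2. Find RESPONSE with id req-9214: 2024-10-23 10:06:58.717
3. Latency: 2024-10-23 10:06:58.717 - 2024-10-23 10:06:58.233 = 484ms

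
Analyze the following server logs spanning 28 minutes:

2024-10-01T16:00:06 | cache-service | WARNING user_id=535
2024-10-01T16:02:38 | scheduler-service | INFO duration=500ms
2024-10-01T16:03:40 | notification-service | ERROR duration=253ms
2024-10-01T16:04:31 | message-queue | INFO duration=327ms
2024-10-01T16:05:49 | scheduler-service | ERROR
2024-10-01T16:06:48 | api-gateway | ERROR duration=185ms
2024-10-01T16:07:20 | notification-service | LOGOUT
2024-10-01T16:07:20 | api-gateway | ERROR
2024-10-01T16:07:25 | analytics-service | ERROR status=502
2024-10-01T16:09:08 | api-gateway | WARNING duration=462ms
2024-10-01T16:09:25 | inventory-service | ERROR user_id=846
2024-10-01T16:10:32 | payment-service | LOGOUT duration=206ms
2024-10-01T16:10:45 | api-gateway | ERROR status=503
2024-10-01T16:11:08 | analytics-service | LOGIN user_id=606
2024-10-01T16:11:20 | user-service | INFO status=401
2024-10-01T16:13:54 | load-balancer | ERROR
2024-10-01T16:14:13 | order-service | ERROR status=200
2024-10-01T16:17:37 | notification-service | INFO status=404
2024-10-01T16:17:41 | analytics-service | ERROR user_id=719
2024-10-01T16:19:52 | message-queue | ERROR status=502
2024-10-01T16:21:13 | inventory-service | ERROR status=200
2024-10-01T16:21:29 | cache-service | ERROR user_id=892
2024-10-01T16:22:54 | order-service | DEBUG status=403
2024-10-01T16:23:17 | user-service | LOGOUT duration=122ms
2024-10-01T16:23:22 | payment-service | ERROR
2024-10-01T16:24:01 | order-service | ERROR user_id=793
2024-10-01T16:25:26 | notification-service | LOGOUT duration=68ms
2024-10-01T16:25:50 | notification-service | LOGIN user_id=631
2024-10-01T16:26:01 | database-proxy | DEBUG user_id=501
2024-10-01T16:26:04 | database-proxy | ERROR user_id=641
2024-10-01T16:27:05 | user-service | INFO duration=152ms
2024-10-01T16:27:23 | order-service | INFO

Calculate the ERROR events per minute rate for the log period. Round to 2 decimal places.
0.57

To calculate the rate:

1. Count total ERROR events: 16
2. Total time period: 28 minutes
3. Rate = 16 / 28 = 0.57 events per minute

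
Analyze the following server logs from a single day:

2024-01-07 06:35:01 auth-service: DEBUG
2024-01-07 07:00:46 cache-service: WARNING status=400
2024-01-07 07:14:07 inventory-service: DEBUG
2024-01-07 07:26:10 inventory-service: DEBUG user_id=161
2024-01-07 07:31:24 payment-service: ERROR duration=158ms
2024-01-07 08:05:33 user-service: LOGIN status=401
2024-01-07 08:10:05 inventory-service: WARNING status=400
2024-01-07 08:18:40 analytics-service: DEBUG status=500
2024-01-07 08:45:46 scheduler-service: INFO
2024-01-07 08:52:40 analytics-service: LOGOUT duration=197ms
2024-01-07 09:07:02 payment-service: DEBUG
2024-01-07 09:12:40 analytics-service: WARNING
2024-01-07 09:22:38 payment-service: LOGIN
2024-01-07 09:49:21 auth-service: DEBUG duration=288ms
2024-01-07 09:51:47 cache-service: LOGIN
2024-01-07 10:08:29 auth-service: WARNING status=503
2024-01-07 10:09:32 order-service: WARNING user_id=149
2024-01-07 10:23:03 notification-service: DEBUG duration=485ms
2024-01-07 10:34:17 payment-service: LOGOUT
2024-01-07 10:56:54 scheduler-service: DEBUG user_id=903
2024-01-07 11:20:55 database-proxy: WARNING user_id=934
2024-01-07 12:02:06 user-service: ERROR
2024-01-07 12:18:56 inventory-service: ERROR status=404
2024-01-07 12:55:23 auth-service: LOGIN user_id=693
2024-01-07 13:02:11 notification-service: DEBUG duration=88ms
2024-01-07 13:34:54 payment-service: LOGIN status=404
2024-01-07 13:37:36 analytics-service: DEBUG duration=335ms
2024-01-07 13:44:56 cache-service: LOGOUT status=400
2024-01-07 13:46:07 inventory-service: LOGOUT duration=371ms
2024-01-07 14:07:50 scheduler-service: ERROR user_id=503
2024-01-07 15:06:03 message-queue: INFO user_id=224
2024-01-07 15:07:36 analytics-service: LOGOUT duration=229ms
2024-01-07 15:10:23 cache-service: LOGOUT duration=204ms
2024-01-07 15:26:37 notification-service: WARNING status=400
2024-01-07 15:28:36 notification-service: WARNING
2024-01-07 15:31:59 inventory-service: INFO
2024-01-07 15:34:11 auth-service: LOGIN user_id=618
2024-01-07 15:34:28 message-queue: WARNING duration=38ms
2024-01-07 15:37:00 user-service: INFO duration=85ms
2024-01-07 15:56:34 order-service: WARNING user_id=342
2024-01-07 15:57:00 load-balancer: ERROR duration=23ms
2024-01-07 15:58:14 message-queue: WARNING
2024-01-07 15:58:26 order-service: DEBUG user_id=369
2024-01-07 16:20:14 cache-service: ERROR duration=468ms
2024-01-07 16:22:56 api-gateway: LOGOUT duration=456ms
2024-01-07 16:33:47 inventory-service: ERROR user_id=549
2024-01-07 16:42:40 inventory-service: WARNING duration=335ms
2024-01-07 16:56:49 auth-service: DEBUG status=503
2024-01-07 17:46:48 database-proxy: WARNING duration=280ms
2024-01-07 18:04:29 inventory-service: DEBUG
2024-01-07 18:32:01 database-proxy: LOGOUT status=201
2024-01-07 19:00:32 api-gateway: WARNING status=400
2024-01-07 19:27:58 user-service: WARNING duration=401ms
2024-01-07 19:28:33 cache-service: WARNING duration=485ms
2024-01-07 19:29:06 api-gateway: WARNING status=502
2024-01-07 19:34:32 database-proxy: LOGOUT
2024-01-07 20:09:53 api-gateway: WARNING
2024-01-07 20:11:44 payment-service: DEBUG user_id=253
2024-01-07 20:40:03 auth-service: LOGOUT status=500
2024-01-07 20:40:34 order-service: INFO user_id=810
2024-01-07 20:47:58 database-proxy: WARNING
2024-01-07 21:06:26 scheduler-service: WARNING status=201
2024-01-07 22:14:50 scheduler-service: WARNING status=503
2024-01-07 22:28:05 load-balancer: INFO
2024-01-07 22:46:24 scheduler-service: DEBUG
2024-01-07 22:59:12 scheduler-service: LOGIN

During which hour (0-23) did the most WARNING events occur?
15

To find the peak hour:

1. Group all WARNING events by hour
2. Count events in each hour
3. Find hour with maximum count
4. Peak hour: 15 (with 5 events)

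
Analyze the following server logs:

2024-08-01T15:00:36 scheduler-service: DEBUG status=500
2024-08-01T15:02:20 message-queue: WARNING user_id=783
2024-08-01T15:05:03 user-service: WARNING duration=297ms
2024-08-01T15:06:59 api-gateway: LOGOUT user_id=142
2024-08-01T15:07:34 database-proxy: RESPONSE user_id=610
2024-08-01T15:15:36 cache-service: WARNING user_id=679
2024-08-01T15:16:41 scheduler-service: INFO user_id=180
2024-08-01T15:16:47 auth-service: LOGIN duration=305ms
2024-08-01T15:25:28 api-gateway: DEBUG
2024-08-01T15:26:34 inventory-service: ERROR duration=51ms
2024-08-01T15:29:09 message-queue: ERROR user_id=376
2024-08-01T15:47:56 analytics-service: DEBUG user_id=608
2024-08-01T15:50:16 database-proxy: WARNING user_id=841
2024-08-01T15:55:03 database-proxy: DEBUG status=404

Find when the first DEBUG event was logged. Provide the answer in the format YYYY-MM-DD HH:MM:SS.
2024-08-01 15:00:36

To find the first event:

1. Filter for all DEBUG events
2. Sort by timestamp
3. Select the first one
4. Timestamp: 2024-08-01 15:00:36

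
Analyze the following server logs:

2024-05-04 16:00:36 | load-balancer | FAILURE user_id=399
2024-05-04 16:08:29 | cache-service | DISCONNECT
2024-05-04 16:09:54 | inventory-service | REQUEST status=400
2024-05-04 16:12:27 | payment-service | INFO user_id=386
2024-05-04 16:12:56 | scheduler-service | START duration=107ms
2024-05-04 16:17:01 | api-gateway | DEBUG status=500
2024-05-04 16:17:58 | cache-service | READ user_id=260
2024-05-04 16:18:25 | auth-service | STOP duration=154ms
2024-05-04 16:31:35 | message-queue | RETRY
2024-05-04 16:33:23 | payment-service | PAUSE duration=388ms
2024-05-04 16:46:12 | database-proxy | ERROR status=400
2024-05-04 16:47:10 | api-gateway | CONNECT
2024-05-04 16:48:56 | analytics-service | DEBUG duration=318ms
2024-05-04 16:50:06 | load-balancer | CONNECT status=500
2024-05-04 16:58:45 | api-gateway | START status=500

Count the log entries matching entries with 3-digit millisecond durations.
4

To find matching entries:

1. Pattern to match: entries with 3-digit millisecond durations
2. Scan each log entry for the pattern
3. Count matches: 4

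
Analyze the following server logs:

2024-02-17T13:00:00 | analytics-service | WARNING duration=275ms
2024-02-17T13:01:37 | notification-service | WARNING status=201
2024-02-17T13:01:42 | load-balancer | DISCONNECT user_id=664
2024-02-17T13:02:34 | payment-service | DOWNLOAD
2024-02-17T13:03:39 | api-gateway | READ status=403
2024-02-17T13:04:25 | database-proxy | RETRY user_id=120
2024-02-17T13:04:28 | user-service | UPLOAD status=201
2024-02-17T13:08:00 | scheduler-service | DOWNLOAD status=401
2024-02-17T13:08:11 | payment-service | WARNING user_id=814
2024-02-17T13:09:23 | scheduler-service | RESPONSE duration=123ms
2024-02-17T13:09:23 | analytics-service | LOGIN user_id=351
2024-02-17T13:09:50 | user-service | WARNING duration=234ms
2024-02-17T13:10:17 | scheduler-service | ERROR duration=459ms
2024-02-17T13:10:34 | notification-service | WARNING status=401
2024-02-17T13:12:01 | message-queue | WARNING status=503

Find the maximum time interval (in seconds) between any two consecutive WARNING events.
394

To find the longest gap:

1. Extract all WARNING events in chronological order
2. Calculate time differences between consecutive events
3. Find the maximum difference
4. Longest gap: 394 seconds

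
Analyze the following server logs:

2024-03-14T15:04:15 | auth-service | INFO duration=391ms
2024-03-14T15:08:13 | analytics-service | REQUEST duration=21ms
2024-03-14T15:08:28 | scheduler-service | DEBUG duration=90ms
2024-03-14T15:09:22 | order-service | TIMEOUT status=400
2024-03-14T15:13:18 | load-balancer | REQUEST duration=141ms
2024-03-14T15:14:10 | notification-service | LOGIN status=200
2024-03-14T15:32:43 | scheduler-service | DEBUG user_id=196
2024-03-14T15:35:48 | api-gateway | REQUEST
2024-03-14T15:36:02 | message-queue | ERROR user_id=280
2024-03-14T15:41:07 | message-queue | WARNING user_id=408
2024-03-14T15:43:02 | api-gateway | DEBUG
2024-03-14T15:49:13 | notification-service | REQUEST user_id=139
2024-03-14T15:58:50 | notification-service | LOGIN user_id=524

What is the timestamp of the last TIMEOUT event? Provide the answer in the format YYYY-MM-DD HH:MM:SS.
2024-03-14 15:09:22

To find the last event:

1. Filter for all TIMEOUT events
2. Sort by timestamp
3. Select the last one
4. Timestamp: 2024-03-14 15:09:22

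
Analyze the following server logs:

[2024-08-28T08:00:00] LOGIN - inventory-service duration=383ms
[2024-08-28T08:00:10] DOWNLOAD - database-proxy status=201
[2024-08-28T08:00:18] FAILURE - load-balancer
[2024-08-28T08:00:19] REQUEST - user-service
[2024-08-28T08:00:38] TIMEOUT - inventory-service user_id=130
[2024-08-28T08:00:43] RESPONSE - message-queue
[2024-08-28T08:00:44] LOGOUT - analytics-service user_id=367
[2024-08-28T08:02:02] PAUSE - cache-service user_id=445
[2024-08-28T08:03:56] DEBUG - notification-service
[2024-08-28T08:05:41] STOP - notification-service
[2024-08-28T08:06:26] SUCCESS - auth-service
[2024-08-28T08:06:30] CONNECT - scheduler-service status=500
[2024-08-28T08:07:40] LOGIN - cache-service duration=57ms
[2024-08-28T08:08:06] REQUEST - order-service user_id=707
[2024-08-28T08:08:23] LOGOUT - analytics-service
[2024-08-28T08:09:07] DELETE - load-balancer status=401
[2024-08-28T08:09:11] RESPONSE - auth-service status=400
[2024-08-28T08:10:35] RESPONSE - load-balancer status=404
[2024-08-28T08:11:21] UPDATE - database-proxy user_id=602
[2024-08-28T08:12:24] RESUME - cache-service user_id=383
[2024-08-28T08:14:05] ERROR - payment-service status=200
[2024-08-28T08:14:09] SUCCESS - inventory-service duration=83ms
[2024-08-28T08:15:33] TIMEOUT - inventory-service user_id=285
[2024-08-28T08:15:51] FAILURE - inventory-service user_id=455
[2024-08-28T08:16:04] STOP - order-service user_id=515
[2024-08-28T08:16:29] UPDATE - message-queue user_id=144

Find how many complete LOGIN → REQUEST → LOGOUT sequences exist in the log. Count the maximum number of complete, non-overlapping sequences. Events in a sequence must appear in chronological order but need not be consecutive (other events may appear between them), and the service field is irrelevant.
2

To count sequences:

1. Look for pattern: LOGIN → REQUEST → LOGOUT
2. Greedily scan the log in chronological order, matching each sequence element in turn (ignoring service)
3. Each time the full pattern completes, increment the count and restart matching from the next event
4. Complete non-overlapping sequences found: 2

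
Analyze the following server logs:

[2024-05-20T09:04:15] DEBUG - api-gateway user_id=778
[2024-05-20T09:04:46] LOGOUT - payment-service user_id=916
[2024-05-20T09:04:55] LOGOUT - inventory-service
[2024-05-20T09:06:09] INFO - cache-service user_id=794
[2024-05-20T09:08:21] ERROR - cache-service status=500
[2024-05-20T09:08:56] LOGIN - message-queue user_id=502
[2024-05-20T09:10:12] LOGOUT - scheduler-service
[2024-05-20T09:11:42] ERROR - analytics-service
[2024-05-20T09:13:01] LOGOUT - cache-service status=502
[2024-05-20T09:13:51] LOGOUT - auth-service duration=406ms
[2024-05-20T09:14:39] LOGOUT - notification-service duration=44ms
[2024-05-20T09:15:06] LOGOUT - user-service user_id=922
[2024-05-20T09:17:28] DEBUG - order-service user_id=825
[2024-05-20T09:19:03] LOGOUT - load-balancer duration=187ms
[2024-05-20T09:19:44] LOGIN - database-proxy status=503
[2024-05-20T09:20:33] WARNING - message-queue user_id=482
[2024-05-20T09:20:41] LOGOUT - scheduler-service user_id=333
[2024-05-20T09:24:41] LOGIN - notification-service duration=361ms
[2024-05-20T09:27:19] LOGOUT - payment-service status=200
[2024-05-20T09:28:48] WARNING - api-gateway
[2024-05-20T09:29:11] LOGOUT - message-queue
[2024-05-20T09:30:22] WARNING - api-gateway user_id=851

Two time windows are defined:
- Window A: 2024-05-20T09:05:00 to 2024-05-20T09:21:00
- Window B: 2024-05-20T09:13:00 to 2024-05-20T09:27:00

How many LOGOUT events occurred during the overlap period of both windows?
6

To find overlap events:

1. Window A: 2024-05-20T09:05:00 to 2024-05-20T09:21:00
2. Window B: 2024-05-20T09:13:00 to 2024-05-20T09:27:00
3. Overlap period: 2024-05-20T09:13:00 to 2024-05-20T09:21:00
4. Count LOGOUT events in overlap: 6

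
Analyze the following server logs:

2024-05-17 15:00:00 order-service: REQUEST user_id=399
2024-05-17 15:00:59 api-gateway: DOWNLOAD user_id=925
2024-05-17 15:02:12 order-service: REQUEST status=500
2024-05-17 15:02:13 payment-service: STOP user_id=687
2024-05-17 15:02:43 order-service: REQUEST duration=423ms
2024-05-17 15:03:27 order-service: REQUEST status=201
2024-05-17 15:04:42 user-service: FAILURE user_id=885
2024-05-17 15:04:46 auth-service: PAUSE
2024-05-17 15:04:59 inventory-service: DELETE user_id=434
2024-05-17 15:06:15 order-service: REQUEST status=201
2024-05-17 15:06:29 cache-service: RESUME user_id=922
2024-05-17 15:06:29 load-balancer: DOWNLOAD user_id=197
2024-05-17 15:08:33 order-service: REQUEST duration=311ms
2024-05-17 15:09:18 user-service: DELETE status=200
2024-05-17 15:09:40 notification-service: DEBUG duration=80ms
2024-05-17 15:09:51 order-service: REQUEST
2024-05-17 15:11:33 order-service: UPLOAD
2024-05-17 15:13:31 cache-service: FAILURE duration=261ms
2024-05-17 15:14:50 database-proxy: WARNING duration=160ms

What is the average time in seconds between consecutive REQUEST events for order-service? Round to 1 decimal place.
98.5

To calculate average interval:

1. Find all REQUEST events for order-service in order
2. Calculate time gaps between consecutive events
3. Compute mean of gaps: 591 / 6 = 98.5 seconds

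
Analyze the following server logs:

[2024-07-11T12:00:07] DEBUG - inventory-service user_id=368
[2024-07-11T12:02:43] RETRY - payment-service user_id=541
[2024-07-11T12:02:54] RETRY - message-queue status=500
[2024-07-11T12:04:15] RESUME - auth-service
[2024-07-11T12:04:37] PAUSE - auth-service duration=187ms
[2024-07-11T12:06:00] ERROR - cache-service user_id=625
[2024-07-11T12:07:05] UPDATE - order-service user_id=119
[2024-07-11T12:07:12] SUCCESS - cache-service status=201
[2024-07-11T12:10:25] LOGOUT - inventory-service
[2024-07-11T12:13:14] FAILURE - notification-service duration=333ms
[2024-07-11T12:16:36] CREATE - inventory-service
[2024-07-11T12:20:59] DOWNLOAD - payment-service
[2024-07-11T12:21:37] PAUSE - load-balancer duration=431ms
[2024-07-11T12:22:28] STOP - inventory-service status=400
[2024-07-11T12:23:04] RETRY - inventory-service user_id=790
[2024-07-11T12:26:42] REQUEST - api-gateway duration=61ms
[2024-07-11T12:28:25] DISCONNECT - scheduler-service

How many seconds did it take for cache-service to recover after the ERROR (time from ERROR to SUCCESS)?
72

To calculate recovery time:

1. Find ERROR event for cache-service: 2024-07-11T12:06:00
2. Find next SUCCESS event for cache-service: 2024-07-11T12:07:12
3. Recovery time: 2024-07-11T12:07:12 - 2024-07-11T12:06:00 = 72 seconds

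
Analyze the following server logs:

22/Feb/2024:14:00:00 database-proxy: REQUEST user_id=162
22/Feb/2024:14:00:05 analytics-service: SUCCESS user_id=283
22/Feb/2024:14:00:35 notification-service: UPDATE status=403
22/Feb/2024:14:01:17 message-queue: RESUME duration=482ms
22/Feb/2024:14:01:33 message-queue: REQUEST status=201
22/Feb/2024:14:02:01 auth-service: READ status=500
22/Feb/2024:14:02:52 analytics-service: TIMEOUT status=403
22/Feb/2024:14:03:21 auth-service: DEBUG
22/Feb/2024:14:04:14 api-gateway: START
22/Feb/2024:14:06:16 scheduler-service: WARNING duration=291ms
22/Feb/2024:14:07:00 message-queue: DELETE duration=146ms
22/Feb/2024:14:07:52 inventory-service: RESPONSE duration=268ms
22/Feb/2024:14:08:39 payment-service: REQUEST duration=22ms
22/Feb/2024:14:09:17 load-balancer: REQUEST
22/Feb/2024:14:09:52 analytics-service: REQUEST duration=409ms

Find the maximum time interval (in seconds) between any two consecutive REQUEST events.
426

To find the longest gap:

1. Extract all REQUEST events in chronological order
2. Calculate time differences between consecutive events
3. Find the maximum difference
4. Longest gap: 426 seconds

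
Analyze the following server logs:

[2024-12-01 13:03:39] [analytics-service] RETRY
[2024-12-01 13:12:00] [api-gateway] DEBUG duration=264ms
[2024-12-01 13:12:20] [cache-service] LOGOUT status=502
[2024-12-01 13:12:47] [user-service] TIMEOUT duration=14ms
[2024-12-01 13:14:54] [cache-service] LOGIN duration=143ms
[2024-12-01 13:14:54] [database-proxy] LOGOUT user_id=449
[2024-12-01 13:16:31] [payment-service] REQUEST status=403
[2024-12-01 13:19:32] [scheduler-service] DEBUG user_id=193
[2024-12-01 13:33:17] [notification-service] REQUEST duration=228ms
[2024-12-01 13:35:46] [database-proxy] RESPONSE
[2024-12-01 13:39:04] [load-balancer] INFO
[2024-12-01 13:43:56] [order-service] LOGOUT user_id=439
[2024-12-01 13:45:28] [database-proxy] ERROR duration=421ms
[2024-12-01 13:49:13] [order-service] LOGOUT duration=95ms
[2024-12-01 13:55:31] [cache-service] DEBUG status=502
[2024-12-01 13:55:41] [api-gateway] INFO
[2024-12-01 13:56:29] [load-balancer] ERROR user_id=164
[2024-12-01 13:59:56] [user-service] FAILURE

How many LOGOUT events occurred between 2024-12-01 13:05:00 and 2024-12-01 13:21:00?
2

To count events in the time window:

1. Window boundaries: 2024-12-01 13:05:00 to 2024-12-01 13:21:00
2. Filter for LOGOUT events within this window
3. Count matching events: 2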